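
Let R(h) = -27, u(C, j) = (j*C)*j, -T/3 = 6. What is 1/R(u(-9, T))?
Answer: -1/27 ≈ -0.037037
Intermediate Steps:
T = -18 (T = -3*6 = -18)
u(C, j) = C*j² (u(C, j) = (C*j)*j = C*j²)
1/R(u(-9, T)) = 1/(-27) = -1/27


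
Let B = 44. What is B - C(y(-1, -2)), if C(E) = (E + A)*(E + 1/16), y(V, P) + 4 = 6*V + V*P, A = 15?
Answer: 1593/16 ≈ 99.563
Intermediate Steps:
y(V, P) = -4 + 6*V + P*V (y(V, P) = -4 + (6*V + V*P) = -4 + (6*V + P*V) = -4 + 6*V + P*V)
C(E) = (15 + E)*(1/16 + E) (C(E) = (E + 15)*(E + 1/16) = (15 + E)*(E + 1/16) = (15 + E)*(1/16 + E))
B - C(y(-1, -2)) = 44 - (15/16 + (-4 + 6*(-1) - 2*(-1))**2 + 241*(-4 + 6*(-1) - 2*(-1))/16) = 44 - (15/16 + (-4 - 6 + 2)**2 + 241*(-4 - 6 + 2)/16) = 44 - (15/16 + (-8)**2 + (241/16)*(-8)) = 44 - (15/16 + 64 - 241/2) = 44 - 1*(-889/16) = 44 + 889/16 = 1593/16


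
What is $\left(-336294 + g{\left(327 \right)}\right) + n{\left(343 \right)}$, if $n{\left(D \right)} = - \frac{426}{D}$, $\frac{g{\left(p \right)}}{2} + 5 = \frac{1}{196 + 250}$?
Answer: $- \frac{25723651311}{76489} \approx -3.3631 \cdot 10^{5}$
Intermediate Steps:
$g{\left(p \right)} = - \frac{2229}{223}$ ($g{\left(p \right)} = -10 + \frac{2}{196 + 250} = -10 + \frac{2}{446} = -10 + 2 \cdot \frac{1}{446} = -10 + \frac{1}{223} = - \frac{2229}{223}$)
$\left(-336294 + g{\left(327 \right)}\right) + n{\left(343 \right)} = \left(-336294 - \frac{2229}{223}\right) - \frac{426}{343} = - \frac{74995791}{223} - \frac{426}{343} = - \frac{25723651311}{76489}$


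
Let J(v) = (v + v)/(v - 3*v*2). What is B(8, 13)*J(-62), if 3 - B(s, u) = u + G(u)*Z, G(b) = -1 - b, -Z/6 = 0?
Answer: 4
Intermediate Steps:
Z = 0 (Z = -6*0 = 0)
B(s, u) = 3 - u (B(s, u) = 3 - (u + (-1 - u)*0) = 3 - (u + 0) = 3 - u)
J(v) = -⅖ (J(v) = (2*v)/(v - 6*v) = (2*v)/((-5*v)) = (2*v)*(-1/(5*v)) = -⅖)
B(8, 13)*J(-62) = (3 - 1*13)*(-⅖) = (3 - 13)*(-⅖) = -10*(-⅖) = 4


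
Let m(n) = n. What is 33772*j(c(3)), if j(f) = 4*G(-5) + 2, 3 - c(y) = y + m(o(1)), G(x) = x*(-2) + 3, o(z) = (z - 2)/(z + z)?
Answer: 1823688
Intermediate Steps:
o(z) = (-2 + z)/(2*z) (o(z) = (-2 + z)/((2*z)) = (-2 + z)*(1/(2*z)) = (-2 + z)/(2*z))
G(x) = 3 - 2*x (G(x) = -2*x + 3 = 3 - 2*x)
c(y) = 7/2 - y (c(y) = 3 - (y + (½)*(-2 + 1)/1) = 3 - (y + (½)*1*(-1)) = 3 - (y - ½) = 3 - (-½ + y) = 3 + (½ - y) = 7/2 - y)
j(f) = 54 (j(f) = 4*(3 - 2*(-5)) + 2 = 4*(3 + 10) + 2 = 4*13 + 2 = 52 + 2 = 54)
33772*j(c(3)) = 33772*54 = 1823688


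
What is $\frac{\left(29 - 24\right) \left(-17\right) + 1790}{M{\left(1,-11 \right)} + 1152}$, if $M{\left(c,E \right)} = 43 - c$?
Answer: $\frac{1705}{1194} \approx 1.428$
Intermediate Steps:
$\frac{\left(29 - 24\right) \left(-17\right) + 1790}{M{\left(1,-11 \right)} + 1152} = \frac{\left(29 - 24\right) \left(-17\right) + 1790}{\left(43 - 1\right) + 1152} = \frac{5 \left(-17\right) + 1790}{42 + 1152} = \frac{-85 + 1790}{1194} = 1705 \cdot \frac{1}{1194} = \frac{1705}{1194}$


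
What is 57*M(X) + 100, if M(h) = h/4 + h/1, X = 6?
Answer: 1055/2 ≈ 527.50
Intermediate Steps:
M(h) = 5*h/4 (M(h) = h*(¼) + h*1 = h/4 + h = 5*h/4)
57*M(X) + 100 = 57*((5/4)*6) + 100 = 57*(15/2) + 100 = 855/2 + 100 = 1055/2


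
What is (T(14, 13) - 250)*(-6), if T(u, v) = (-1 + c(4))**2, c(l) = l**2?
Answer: 150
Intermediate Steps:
T(u, v) = 225 (T(u, v) = (-1 + 4**2)**2 = (-1 + 16)**2 = 15**2 = 225)
(T(14, 13) - 250)*(-6) = (225 - 250)*(-6) = -25*(-6) = 150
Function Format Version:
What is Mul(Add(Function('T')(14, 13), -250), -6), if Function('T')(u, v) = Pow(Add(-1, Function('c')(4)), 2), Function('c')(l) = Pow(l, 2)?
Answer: 150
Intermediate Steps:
Function('T')(u, v) = 225 (Function('T')(u, v) = Pow(Add(-1, Pow(4, 2)), 2) = Pow(Add(-1, 16), 2) = Pow(15, 2) = 225)
Mul(Add(Function('T')(14, 13), -250), -6) = Mul(Add(225, -250), -6) = Mul(-25, -6) = 150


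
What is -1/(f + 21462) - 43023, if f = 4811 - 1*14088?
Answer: -524235256/12185 ≈ -43023.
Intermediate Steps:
f = -9277 (f = 4811 - 14088 = -9277)
-1/(f + 21462) - 43023 = -1/(-9277 + 21462) - 43023 = -1/12185 - 43023 = -524235256/12185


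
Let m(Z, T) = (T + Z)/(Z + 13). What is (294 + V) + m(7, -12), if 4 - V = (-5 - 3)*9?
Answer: 1479/4 ≈ 369.75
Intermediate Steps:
m(Z, T) = (T + Z)/(13 + Z)
V = 76 (V = 4 - (-5 - 3)*9 = 4 - (-8)*9 = 4 - 1*(-72) = 4 + 72 = 76)
(294 + V) + m(7, -12) = (294 + 76) + (-12 + 7)/(13 + 7) = 370 - 5/20 = 370 + (1/20)*(-5) = 370 - ¼ = 1479/4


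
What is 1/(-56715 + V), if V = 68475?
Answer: 1/11760 ≈ 8.5034e-5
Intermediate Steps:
1/(-56715 + V) = 1/(-56715 + 68475) = 1/11760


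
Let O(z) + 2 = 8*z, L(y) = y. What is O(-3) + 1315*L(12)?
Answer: 15754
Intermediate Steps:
O(z) = -2 + 8*z
O(-3) + 1315*L(12) = (-2 + 8*(-3)) + 1315*12 = (-2 - 24) + 15780 = -26 + 15780 = 15754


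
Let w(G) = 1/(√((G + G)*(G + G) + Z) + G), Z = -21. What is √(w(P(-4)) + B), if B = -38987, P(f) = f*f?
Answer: √(-623791 - 38987*√1003)/√(16 + √1003) ≈ 197.45*I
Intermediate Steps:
P(f) = f²
w(G) = 1/(G + √(-21 + 4*G²)) (w(G) = 1/(√((G + G)*(G + G) - 21) + G) = 1/(√((2*G)*(2*G) - 21) + G) = 1/(√(4*G² - 21) + G) = 1/(√(-21 + 4*G²) + G) = 1/(G + √(-21 + 4*G²)))
√(w(P(-4)) + B) = √(1/((-4)² + √(-21 + 4*((-4)²)²)) - 38987) = √(1/(16 + √(-21 + 4*16²)) - 38987) = √(1/(16 + √(-21 + 4*256)) - 38987) = √(1/(16 + √(-21 + 1024)) - 38987) = √(1/(16 + √1003) - 38987) = √(-38987 + 1/(16 + √1003))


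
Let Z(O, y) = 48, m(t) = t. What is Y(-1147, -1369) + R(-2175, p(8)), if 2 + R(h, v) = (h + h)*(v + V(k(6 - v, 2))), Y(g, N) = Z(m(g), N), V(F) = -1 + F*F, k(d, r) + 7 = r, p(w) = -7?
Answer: -73904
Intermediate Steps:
k(d, r) = -7 + r
V(F) = -1 + F²
Y(g, N) = 48
R(h, v) = -2 + 2*h*(24 + v) (R(h, v) = -2 + (h + h)*(v + (-1 + (-7 + 2)²)) = -2 + (2*h)*(v + (-1 + (-5)²)) = -2 + (2*h)*(v + (-1 + 25)) = -2 + (2*h)*(v + 24) = -2 + (2*h)*(24 + v) = -2 + 2*h*(24 + v))
Y(-1147, -1369) + R(-2175, p(8)) = 48 + (-2 + 48*(-2175) + 2*(-2175)*(-7)) = 48 + (-2 - 104400 + 30450) = 48 - 73952 = -73904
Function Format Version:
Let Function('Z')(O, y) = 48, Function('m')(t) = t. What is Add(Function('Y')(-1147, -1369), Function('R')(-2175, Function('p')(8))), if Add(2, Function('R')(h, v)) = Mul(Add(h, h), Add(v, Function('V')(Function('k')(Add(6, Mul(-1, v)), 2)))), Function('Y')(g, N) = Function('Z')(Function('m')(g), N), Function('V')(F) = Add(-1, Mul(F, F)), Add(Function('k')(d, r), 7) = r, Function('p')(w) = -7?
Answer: -73904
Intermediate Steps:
Function('k')(d, r) = Add(-7, r)
Function('V')(F) = Add(-1, Pow(F, 2))
Function('Y')(g, N) = 48
Function('R')(h, v) = Add(-2, Mul(2, h, Add(24, v))) (Function('R')(h, v) = Add(-2, Mul(Add(h, h), Add(v, Add(-1, Pow(Add(-7, 2), 2))))) = Add(-2, Mul(Mul(2, h), Add(v, Add(-1, Pow(-5, 2))))) = Add(-2, Mul(Mul(2, h), Add(v, Add(-1, 25)))) = Add(-2, Mul(Mul(2, h), Add(v, 24))) = Add(-2, Mul(Mul(2, h), Add(24, v))) = Add(-2, Mul(2, h, Add(24, v))))
Add(Function('Y')(-1147, -1369), Function('R')(-2175, Function('p')(8))) = Add(48, Add(-2, Mul(48, -2175), Mul(2, -2175, -7))) = Add(48, Add(-2, -104400, 30450)) = Add(48, -73952) = -73904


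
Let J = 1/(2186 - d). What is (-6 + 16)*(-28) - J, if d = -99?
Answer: -639801/2285 ≈ -280.00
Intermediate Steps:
J = 1/2285 (J = 1/(2186 - 1*(-99)) = 1/(2186 + 99) = 1/2285 ≈ 0.00043764)
(-6 + 16)*(-28) - J = (-6 + 16)*(-28) - 1*1/2285 = 10*(-28) - 1/2285 = -280 - 1/2285 = -639801/2285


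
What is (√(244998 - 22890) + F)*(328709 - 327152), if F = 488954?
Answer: 761301378 + 3114*√55527 ≈ 7.6204e+8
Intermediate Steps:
(√(244998 - 22890) + F)*(328709 - 327152) = (√(244998 - 22890) + 488954)*(328709 - 327152) = (√222108 + 488954)*1557 = (2*√55527 + 488954)*1557 = (488954 + 2*√55527)*1557 = 761301378 + 3114*√55527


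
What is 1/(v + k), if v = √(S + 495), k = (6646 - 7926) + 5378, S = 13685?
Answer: 2049/8389712 - √3545/8389712 ≈ 0.00023713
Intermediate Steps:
k = 4098 (k = -1280 + 5378 = 4098)
v = 2*√3545 (v = √(13685 + 495) = √14180 = 2*√3545 ≈ 119.08)
1/(v + k) = 1/(2*√3545 + 4098) = 1/(4098 + 2*√3545)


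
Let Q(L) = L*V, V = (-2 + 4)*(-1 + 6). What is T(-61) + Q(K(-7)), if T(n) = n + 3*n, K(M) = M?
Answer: -314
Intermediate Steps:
T(n) = 4*n
V = 10 (V = 2*5 = 10)
Q(L) = 10*L (Q(L) = L*10 = 10*L)
T(-61) + Q(K(-7)) = 4*(-61) + 10*(-7) = -244 - 70 = -314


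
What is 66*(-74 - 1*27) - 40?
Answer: -6706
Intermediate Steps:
66*(-74 - 1*27) - 40 = 66*(-74 - 27) - 40 = 66*(-101) - 40 = -6666 - 40 = -6706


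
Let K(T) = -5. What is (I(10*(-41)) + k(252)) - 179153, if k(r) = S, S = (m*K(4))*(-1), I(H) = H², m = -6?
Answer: -11083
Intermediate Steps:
S = -30 (S = -6*(-5)*(-1) = 30*(-1) = -30)
k(r) = -30
(I(10*(-41)) + k(252)) - 179153 = ((10*(-41))² - 30) - 179153 = ((-410)² - 30) - 179153 = (168100 - 30) - 179153 = 168070 - 179153 = -11083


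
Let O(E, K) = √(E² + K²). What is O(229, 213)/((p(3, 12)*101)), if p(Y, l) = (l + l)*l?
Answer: √97810/29088 ≈ 0.010752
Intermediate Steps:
p(Y, l) = 2*l² (p(Y, l) = (2*l)*l = 2*l²)
O(229, 213)/((p(3, 12)*101)) = √(229² + 213²)/(((2*12²)*101)) = √(52441 + 45369)/(((2*144)*101)) = √97810/((288*101)) = √97810/29088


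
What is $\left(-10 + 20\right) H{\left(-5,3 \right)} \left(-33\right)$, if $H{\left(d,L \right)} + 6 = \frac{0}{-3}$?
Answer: $1980$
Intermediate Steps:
$H{\left(d,L \right)} = -6$ ($H{\left(d,L \right)} = -6 + \frac{0}{-3} = -6 + 0 \left(- \frac{1}{3}\right) = -6 + 0 = -6$)
$\left(-10 + 20\right) H{\left(-5,3 \right)} \left(-33\right) = \left(-10 + 20\right) \left(-6\right) \left(-33\right) = 10 \left(-6\right) \left(-33\right) = \left(-60\right) \left(-33\right) = 1980$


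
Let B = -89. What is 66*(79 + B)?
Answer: -660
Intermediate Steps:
66*(79 + B) = 66*(79 - 89) = 66*(-10) = -660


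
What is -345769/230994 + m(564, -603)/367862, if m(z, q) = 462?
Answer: -5776752575/3862450674 ≈ -1.4956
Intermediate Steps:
-345769/230994 + m(564, -603)/367862 = -345769/230994 + 462/367862 = -345769*1/230994 + 462*(1/367862) = -345769/230994 + 21/16721 = -5776752575/3862450674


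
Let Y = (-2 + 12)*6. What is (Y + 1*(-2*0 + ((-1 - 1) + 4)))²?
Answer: 3844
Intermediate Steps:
Y = 60 (Y = 10*6 = 60)
(Y + 1*(-2*0 + ((-1 - 1) + 4)))² = (60 + 1*(-2*0 + ((-1 - 1) + 4)))² = (60 + 1*(0 + (-2 + 4)))² = (60 + 1*(0 + 2))² = (60 + 1*2)² = (60 + 2)² = 62² = 3844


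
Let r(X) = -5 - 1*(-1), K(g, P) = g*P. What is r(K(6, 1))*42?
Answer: -168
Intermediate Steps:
K(g, P) = P*g
r(X) = -4 (r(X) = -5 + 1 = -4)
r(K(6, 1))*42 = -4*42 = -168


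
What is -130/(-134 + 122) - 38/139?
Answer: 8807/834 ≈ 10.560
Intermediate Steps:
-130/(-134 + 122) - 38/139 = -130/(-12) - 38*1/139 = -1/12*(-130) - 38/139 = 65/6 - 38/139 = 8807/834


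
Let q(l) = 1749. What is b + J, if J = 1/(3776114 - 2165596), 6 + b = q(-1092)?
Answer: 2807132875/1610518 ≈ 1743.0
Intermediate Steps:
b = 1743 (b = -6 + 1749 = 1743)
J = 1/1610518 ≈ 6.2092e-7
b + J = 1743 + 1/1610518 = 2807132875/1610518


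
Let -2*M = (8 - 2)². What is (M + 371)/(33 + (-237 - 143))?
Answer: -353/347 ≈ -1.0173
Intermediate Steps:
M = -18 (M = -(8 - 2)²/2 = -½*6² = -½*36 = -18)
(M + 371)/(33 + (-237 - 143)) = (-18 + 371)/(33 + (-237 - 143)) = 353/(33 - 380) = 353/(-347) = 353*(-1/347) = -353/347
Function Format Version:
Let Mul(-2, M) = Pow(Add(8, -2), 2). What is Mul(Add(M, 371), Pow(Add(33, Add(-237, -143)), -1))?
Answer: Rational(-353, 347) ≈ -1.0173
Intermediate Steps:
M = -18 (M = Mul(Rational(-1, 2), Pow(Add(8, -2), 2)) = Mul(Rational(-1, 2), Pow(6, 2)) = Mul(Rational(-1, 2), 36) = -18)
Mul(Add(M, 371), Pow(Add(33, Add(-237, -143)), -1)) = Mul(Add(-18, 371), Pow(Add(33, Add(-237, -143)), -1)) = Mul(353, Pow(Add(33, -380), -1)) = Mul(353, Pow(-347, -1)) = Mul(353, Rational(-1, 347)) = Rational(-353, 347)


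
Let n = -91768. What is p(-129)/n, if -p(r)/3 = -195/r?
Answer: 195/3946024 ≈ 4.9417e-5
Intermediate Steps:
p(r) = 585/r (p(r) = -(-585)/r = 585/r)
p(-129)/n = (585/(-129))/(-91768) = (585*(-1/129))*(-1/91768) = -195/43*(-1/91768) = 195/3946024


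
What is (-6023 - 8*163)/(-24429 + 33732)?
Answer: -7327/9303 ≈ -0.78760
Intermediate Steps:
(-6023 - 8*163)/(-24429 + 33732) = (-6023 - 1304)/9303 = -7327*1/9303 = -7327/9303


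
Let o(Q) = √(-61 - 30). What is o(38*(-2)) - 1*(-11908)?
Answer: 11908 + I*√91 ≈ 11908.0 + 9.5394*I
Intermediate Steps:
o(Q) = I*√91 (o(Q) = √(-91) = I*√91)
o(38*(-2)) - 1*(-11908) = I*√91 - 1*(-11908) = I*√91 + 11908 = 11908 + I*√91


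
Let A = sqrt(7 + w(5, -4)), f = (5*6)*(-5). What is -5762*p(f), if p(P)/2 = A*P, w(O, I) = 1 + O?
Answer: 1728600*sqrt(13) ≈ 6.2326e+6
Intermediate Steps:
f = -150 (f = 30*(-5) = -150)
A = sqrt(13) (A = sqrt(7 + (1 + 5)) = sqrt(7 + 6) = sqrt(13) ≈ 3.6056)
p(P) = 2*P*sqrt(13) (p(P) = 2*(sqrt(13)*P) = 2*(P*sqrt(13)) = 2*P*sqrt(13))
-5762*p(f) = -11524*(-150)*sqrt(13) = -(-1728600)*sqrt(13) = 1728600*sqrt(13)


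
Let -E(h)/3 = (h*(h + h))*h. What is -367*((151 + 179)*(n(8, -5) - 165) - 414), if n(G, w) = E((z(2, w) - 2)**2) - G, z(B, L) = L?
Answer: 85511926308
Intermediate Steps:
E(h) = -6*h**3 (E(h) = -3*h*(h + h)*h = -3*h*(2*h)*h = -3*2*h**2*h = -6*h**3)
n(G, w) = -G - 6*(-2 + w)**6 (n(G, w) = -6*(w - 2)**6 - G = -6*(-2 + w)**6 - G = -G - 6*(-2 + w)**6)
-367*((151 + 179)*(n(8, -5) - 165) - 414) = -367*((151 + 179)*((-1*8 - 6*(-2 - 5)**6) - 165) - 414) = -367*(330*((-8 - 6*(-7)**6) - 165) - 414) = -367*(330*((-8 - 6*117649) - 165) - 414) = -367*(330*((-8 - 705894) - 165) - 414) = -367*(330*(-705902 - 165) - 414) = -367*(330*(-706067) - 414) = -367*(-233002110 - 414) = -367*(-233002524) = 85511926308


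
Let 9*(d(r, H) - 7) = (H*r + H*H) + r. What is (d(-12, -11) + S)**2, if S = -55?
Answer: 36481/81 ≈ 450.38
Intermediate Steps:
d(r, H) = 7 + r/9 + H**2/9 + H*r/9 (d(r, H) = 7 + ((H*r + H*H) + r)/9 = 7 + ((H*r + H**2) + r)/9 = 7 + ((H**2 + H*r) + r)/9 = 7 + (r + H**2 + H*r)/9 = 7 + (r/9 + H**2/9 + H*r/9) = 7 + r/9 + H**2/9 + H*r/9)
(d(-12, -11) + S)**2 = ((7 + (1/9)*(-12) + (1/9)*(-11)**2 + (1/9)*(-11)*(-12)) - 55)**2 = ((7 - 4/3 + (1/9)*121 + 44/3) - 55)**2 = ((7 - 4/3 + 121/9 + 44/3) - 55)**2 = (304/9 - 55)**2 = (-191/9)**2 = 36481/81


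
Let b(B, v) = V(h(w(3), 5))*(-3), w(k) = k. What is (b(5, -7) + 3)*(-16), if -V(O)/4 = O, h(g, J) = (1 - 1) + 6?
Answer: -1200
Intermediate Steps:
h(g, J) = 6 (h(g, J) = 0 + 6 = 6)
V(O) = -4*O
b(B, v) = 72 (b(B, v) = -4*6*(-3) = -24*(-3) = 72)
(b(5, -7) + 3)*(-16) = (72 + 3)*(-16) = 75*(-16) = -1200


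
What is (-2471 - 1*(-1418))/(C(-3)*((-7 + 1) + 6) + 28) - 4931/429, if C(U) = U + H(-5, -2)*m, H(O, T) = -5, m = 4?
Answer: -589805/12012 ≈ -49.101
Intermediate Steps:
C(U) = -20 + U (C(U) = U - 5*4 = U - 20 = -20 + U)
(-2471 - 1*(-1418))/(C(-3)*((-7 + 1) + 6) + 28) - 4931/429 = (-2471 - 1*(-1418))/((-20 - 3)*((-7 + 1) + 6) + 28) - 4931/429 = (-2471 + 1418)/(-23*(-6 + 6) + 28) - 4931*1/429 = -1053/(-23*0 + 28) - 4931/429 = -1053/(0 + 28) - 4931/429 = -1053/28 - 4931/429 = -589805/12012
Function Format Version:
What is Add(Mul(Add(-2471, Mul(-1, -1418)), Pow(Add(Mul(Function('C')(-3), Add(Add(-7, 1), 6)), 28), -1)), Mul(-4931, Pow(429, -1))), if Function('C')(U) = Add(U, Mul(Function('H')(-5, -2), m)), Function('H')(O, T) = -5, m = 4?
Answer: Rational(-589805, 12012) ≈ -49.101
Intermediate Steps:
Function('C')(U) = Add(-20, U) (Function('C')(U) = Add(U, Mul(-5, 4)) = Add(U, -20) = Add(-20, U))
Add(Mul(Add(-2471, Mul(-1, -1418)), Pow(Add(Mul(Function('C')(-3), Add(Add(-7, 1), 6)), 28), -1)), Mul(-4931, Pow(429, -1))) = Add(Mul(Add(-2471, Mul(-1, -1418)), Pow(Add(Mul(Add(-20, -3), Add(Add(-7, 1), 6)), 28), -1)), Mul(-4931, Pow(429, -1))) = Add(Mul(Add(-2471, 1418), Pow(Add(Mul(-23, Add(-6, 6)), 28), -1)), Mul(-4931, Rational(1, 429))) = Add(Mul(-1053, Pow(Add(Mul(-23, 0), 28), -1)), Rational(-4931, 429)) = Add(Mul(-1053, Pow(Add(0, 28), -1)), Rational(-4931, 429)) = Add(Mul(-1053, Pow(28, -1)), Rational(-4931, 429)) = Add(Mul(-1053, Rational(1, 28)), Rational(-4931, 429)) = Add(Rational(-1053, 28), Rational(-4931, 429)) = Rational(-589805, 12012)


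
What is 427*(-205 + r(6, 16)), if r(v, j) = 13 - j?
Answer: -88816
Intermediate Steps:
427*(-205 + r(6, 16)) = 427*(-205 + (13 - 1*16)) = 427*(-205 + (13 - 16)) = 427*(-205 - 3) = 427*(-208) = -88816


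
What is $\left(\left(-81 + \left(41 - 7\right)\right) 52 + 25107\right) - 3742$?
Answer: $18921$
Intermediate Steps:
$\left(\left(-81 + \left(41 - 7\right)\right) 52 + 25107\right) - 3742 = \left(\left(-81 + 34\right) 52 + 25107\right) + \left(-16456 + 12714\right) = \left(\left(-47\right) 52 + 25107\right) - 3742 = \left(-2444 + 25107\right) - 3742 = 22663 - 3742 = 18921$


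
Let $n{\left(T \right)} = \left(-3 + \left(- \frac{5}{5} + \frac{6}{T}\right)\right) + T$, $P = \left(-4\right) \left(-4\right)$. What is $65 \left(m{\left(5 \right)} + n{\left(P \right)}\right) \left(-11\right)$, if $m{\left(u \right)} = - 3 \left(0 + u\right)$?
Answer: $\frac{15015}{8} \approx 1876.9$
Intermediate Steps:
$m{\left(u \right)} = - 3 u$
$P = 16$
$n{\left(T \right)} = -4 + T + \frac{6}{T}$ ($n{\left(T \right)} = \left(-3 + \left(\left(-5\right) \frac{1}{5} + \frac{6}{T}\right)\right) + T = \left(-3 - \left(1 - \frac{6}{T}\right)\right) + T = \left(-4 + \frac{6}{T}\right) + T = -4 + T + \frac{6}{T}$)
$65 \left(m{\left(5 \right)} + n{\left(P \right)}\right) \left(-11\right) = 65 \left(\left(-3\right) 5 + \left(-4 + 16 + \frac{6}{16}\right)\right) \left(-11\right) = 65 \left(-15 + \left(-4 + 16 + 6 \cdot \frac{1}{16}\right)\right) \left(-11\right) = 65 \left(-15 + \left(-4 + 16 + \frac{3}{8}\right)\right) \left(-11\right) = 65 \left(-15 + \frac{99}{8}\right) \left(-11\right) = 65 \left(\left(- \frac{21}{8}\right) \left(-11\right)\right) = 65 \cdot \frac{231}{8} = \frac{15015}{8}$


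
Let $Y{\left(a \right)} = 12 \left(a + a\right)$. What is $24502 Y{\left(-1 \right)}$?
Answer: $-588048$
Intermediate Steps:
$Y{\left(a \right)} = 24 a$ ($Y{\left(a \right)} = 12 \cdot 2 a = 24 a$)
$24502 Y{\left(-1 \right)} = 24502 \cdot 24 \left(-1\right) = 24502 \left(-24\right) = -588048$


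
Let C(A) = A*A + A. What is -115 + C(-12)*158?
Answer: 20741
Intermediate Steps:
C(A) = A + A² (C(A) = A² + A = A + A²)
-115 + C(-12)*158 = -115 - 12*(1 - 12)*158 = -115 - 12*(-11)*158 = -115 + 132*158 = -115 + 20856 = 20741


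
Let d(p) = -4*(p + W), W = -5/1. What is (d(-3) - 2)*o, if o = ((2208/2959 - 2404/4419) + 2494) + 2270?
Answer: 622958549600/4358607 ≈ 1.4293e+5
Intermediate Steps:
W = -5 (W = -5*1 = -5)
d(p) = 20 - 4*p (d(p) = -4*(p - 5) = -4*(-5 + p) = 20 - 4*p)
o = 62295854960/13075821 (o = ((2208*(1/2959) - 2404*1/4419) + 2494) + 2270 = ((2208/2959 - 2404/4419) + 2494) + 2270 = (2643716/13075821 + 2494) + 2270 = 32613741290/13075821 + 2270 = 62295854960/13075821 ≈ 4764.2)
(d(-3) - 2)*o = ((20 - 4*(-3)) - 2)*(62295854960/13075821) = ((20 + 12) - 2)*(62295854960/13075821) = (32 - 2)*(62295854960/13075821) = 30*(62295854960/13075821) = 622958549600/4358607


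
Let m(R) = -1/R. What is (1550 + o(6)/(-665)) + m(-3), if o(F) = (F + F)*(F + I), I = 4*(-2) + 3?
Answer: 3092879/1995 ≈ 1550.3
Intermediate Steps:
I = -5 (I = -8 + 3 = -5)
o(F) = 2*F*(-5 + F) (o(F) = (F + F)*(F - 5) = (2*F)*(-5 + F) = 2*F*(-5 + F))
(1550 + o(6)/(-665)) + m(-3) = (1550 + (2*6*(-5 + 6))/(-665)) - 1/(-3) = (1550 + (2*6*1)*(-1/665)) - 1*(-⅓) = (1550 + 12*(-1/665)) + ⅓ = (1550 - 12/665) + ⅓ = 1030738/665 + ⅓ = 3092879/1995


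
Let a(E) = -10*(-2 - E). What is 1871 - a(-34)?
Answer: 2191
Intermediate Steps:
a(E) = 20 + 10*E
1871 - a(-34) = 1871 - (20 + 10*(-34)) = 1871 - (20 - 340) = 1871 - 1*(-320) = 1871 + 320 = 2191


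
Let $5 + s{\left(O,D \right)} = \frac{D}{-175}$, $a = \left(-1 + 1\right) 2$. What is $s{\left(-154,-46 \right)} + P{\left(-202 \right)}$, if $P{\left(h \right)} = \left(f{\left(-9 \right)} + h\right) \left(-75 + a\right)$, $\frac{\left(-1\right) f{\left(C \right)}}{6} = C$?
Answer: $\frac{1941671}{175} \approx 11095.0$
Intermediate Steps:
$a = 0$ ($a = 0 \cdot 2 = 0$)
$f{\left(C \right)} = - 6 C$
$s{\left(O,D \right)} = -5 - \frac{D}{175}$ ($s{\left(O,D \right)} = -5 + \frac{D}{-175} = -5 + D \left(- \frac{1}{175}\right) = -5 - \frac{D}{175}$)
$P{\left(h \right)} = -4050 - 75 h$ ($P{\left(h \right)} = \left(\left(-6\right) \left(-9\right) + h\right) \left(-75 + 0\right) = \left(54 + h\right) \left(-75\right) = -4050 - 75 h$)
$s{\left(-154,-46 \right)} + P{\left(-202 \right)} = \left(-5 - - \frac{46}{175}\right) - -11100 = \left(-5 + \frac{46}{175}\right) + \left(-4050 + 15150\right) = - \frac{829}{175} + 11100 = \frac{1941671}{175}$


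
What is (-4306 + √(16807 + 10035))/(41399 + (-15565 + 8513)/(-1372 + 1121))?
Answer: -1080806/10398201 + 251*√26842/10398201 ≈ -0.099987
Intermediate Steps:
(-4306 + √(16807 + 10035))/(41399 + (-15565 + 8513)/(-1372 + 1121)) = (-4306 + √26842)/(41399 - 7052/(-251)) = (-4306 + √26842)/(41399 - 7052*(-1/251)) = (-4306 + √26842)/(41399 + 7052/251) = (-4306 + √26842)/(10398201/251) = (-4306 + √26842)*(251/10398201) = -1080806/10398201 + 251*√26842/10398201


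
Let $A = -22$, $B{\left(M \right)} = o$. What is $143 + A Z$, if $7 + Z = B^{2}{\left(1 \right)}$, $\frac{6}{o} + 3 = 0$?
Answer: $209$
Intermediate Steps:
$o = -2$ ($o = \frac{6}{-3 + 0} = \frac{6}{-3} = 6 \left(- \frac{1}{3}\right) = -2$)
$B{\left(M \right)} = -2$
$Z = -3$ ($Z = -7 + \left(-2\right)^{2} = -7 + 4 = -3$)
$143 + A Z = 143 - -66 = 143 + 66 = 209$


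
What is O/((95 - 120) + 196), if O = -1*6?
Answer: -2/57 ≈ -0.035088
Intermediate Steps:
O = -6
O/((95 - 120) + 196) = -6/((95 - 120) + 196) = -6/(-25 + 196) = -6/171 = -6*1/171 = -2/57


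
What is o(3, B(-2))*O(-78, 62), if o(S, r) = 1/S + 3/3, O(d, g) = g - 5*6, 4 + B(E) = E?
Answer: 128/3 ≈ 42.667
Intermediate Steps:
B(E) = -4 + E
O(d, g) = -30 + g (O(d, g) = g - 1*30 = g - 30 = -30 + g)
o(S, r) = 1 + 1/S (o(S, r) = 1/S + 3*(1/3) = 1/S + 1 = 1 + 1/S)
o(3, B(-2))*O(-78, 62) = ((1 + 3)/3)*(-30 + 62) = ((1/3)*4)*32 = (4/3)*32 = 128/3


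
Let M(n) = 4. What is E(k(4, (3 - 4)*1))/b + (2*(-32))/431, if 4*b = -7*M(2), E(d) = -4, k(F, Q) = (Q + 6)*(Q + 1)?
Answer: 1276/3017 ≈ 0.42294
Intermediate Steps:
k(F, Q) = (1 + Q)*(6 + Q) (k(F, Q) = (6 + Q)*(1 + Q) = (1 + Q)*(6 + Q))
b = -7 (b = (-7*4)/4 = (¼)*(-28) = -7)
E(k(4, (3 - 4)*1))/b + (2*(-32))/431 = -4/(-7) + (2*(-32))/431 = -4*(-⅐) - 64*1/431 = 4/7 - 64/431 = 1276/3017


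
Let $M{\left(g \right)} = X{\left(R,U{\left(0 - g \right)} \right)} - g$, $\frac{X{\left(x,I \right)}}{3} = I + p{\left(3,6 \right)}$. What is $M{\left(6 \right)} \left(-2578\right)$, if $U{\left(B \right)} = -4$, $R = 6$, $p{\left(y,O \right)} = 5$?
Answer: $7734$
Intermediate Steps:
$X{\left(x,I \right)} = 15 + 3 I$ ($X{\left(x,I \right)} = 3 \left(I + 5\right) = 3 \left(5 + I\right) = 15 + 3 I$)
$M{\left(g \right)} = 3 - g$ ($M{\left(g \right)} = \left(15 + 3 \left(-4\right)\right) - g = \left(15 - 12\right) - g = 3 - g$)
$M{\left(6 \right)} \left(-2578\right) = \left(3 - 6\right) \left(-2578\right) = \left(-3\right) \left(-2578\right) = 7734$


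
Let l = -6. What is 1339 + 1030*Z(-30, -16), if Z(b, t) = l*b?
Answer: 186739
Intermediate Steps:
Z(b, t) = -6*b
1339 + 1030*Z(-30, -16) = 1339 + 1030*(-6*(-30)) = 1339 + 1030*180 = 1339 + 185400 = 186739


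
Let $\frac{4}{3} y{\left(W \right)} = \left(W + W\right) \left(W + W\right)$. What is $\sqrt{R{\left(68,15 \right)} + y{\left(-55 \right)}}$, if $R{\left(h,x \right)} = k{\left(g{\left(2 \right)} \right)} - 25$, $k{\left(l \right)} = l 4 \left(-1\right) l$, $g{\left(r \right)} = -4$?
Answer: $\sqrt{8986} \approx 94.795$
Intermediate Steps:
$k{\left(l \right)} = - 4 l^{2}$ ($k{\left(l \right)} = 4 l \left(-1\right) l = - 4 l l = - 4 l^{2}$)
$R{\left(h,x \right)} = -89$ ($R{\left(h,x \right)} = - 4 \left(-4\right)^{2} - 25 = \left(-4\right) 16 - 25 = -64 - 25 = -89$)
$y{\left(W \right)} = 3 W^{2}$ ($y{\left(W \right)} = \frac{3 \left(W + W\right) \left(W + W\right)}{4} = \frac{3 \cdot 2 W 2 W}{4} = \frac{3 \cdot 4 W^{2}}{4} = 3 W^{2}$)
$\sqrt{R{\left(68,15 \right)} + y{\left(-55 \right)}} = \sqrt{-89 + 3 \left(-55\right)^{2}} = \sqrt{-89 + 3 \cdot 3025} = \sqrt{-89 + 9075} = \sqrt{8986}$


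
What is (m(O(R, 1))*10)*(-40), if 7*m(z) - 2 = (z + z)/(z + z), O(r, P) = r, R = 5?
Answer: -1200/7 ≈ -171.43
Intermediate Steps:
m(z) = 3/7 (m(z) = 2/7 + ((z + z)/(z + z))/7 = 2/7 + ((2*z)/((2*z)))/7 = 2/7 + ((2*z)*(1/(2*z)))/7 = 2/7 + (⅐)*1 = 2/7 + ⅐ = 3/7)
(m(O(R, 1))*10)*(-40) = ((3/7)*10)*(-40) = (30/7)*(-40) = -1200/7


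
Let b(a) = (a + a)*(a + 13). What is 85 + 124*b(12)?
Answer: 74485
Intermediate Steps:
b(a) = 2*a*(13 + a) (b(a) = (2*a)*(13 + a) = 2*a*(13 + a))
85 + 124*b(12) = 85 + 124*(2*12*(13 + 12)) = 85 + 124*(2*12*25) = 85 + 124*600 = 85 + 74400 = 74485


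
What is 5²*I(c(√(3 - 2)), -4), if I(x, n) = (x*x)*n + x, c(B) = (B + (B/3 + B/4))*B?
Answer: -1900/9 ≈ -211.11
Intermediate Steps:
c(B) = 19*B²/12 (c(B) = (B + (B*(⅓) + B*(¼)))*B = (B + (B/3 + B/4))*B = (B + 7*B/12)*B = (19*B/12)*B = 19*B²/12)
I(x, n) = x + n*x² (I(x, n) = x²*n + x = n*x² + x = x + n*x²)
5²*I(c(√(3 - 2)), -4) = 5²*((19*(√(3 - 2))²/12)*(1 - 19*(√(3 - 2))²/3)) = 25*((19*(√1)²/12)*(1 - 19*(√1)²/3)) = 25*(((19/12)*1²)*(1 - 19*1²/3)) = 25*(((19/12)*1)*(1 - 19/3)) = 25*(19*(1 - 4*19/12)/12) = 25*(19*(1 - 19/3)/12) = 25*((19/12)*(-16/3)) = 25*(-76/9) = -1900/9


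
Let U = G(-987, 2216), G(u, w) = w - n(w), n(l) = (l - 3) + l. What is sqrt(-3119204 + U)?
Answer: I*sqrt(3121417) ≈ 1766.8*I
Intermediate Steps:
n(l) = -3 + 2*l (n(l) = (-3 + l) + l = -3 + 2*l)
G(u, w) = 3 - w (G(u, w) = w - (-3 + 2*w) = w + (3 - 2*w) = 3 - w)
U = -2213 (U = 3 - 1*2216 = 3 - 2216 = -2213)
sqrt(-3119204 + U) = sqrt(-3119204 - 2213) = sqrt(-3121417) = I*sqrt(3121417)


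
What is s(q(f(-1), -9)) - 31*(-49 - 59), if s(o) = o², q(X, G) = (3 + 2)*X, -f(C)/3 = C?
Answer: 3573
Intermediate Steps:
f(C) = -3*C
q(X, G) = 5*X
s(q(f(-1), -9)) - 31*(-49 - 59) = (5*(-3*(-1)))² - 31*(-49 - 59) = (5*3)² - 31*(-108) = 15² - 1*(-3348) = 225 + 3348 = 3573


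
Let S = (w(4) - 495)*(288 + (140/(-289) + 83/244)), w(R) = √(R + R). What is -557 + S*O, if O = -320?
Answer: 803808206647/17629 - 3247749600*√2/17629 ≈ 4.5335e+7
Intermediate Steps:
w(R) = √2*√R (w(R) = √(2*R) = √2*√R)
S = -10047725325/70516 + 20298435*√2/35258 (S = (√2*√4 - 495)*(288 + (140/(-289) + 83/244)) = (√2*2 - 495)*(288 + (140*(-1/289) + 83*(1/244))) = (2*√2 - 495)*(288 + (-140/289 + 83/244)) = (-495 + 2*√2)*(288 - 10173/70516) = (-495 + 2*√2)*(20298435/70516) = -10047725325/70516 + 20298435*√2/35258 ≈ -1.4167e+5)
-557 + S*O = -557 + (-10047725325/70516 + 20298435*√2/35258)*(-320) = -557 + (803818026000/17629 - 3247749600*√2/17629) = 803808206647/17629 - 3247749600*√2/17629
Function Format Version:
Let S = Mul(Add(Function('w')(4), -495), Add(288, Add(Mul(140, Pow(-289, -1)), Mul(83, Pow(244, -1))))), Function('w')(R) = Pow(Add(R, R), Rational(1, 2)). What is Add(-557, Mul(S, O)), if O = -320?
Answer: Add(Rational(803808206647, 17629), Mul(Rational(-3247749600, 17629), Pow(2, Rational(1, 2)))) ≈ 4.5335e+7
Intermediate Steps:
Function('w')(R) = Mul(Pow(2, Rational(1, 2)), Pow(R, Rational(1, 2))) (Function('w')(R) = Pow(Mul(2, R), Rational(1, 2)) = Mul(Pow(2, Rational(1, 2)), Pow(R, Rational(1, 2))))
S = Add(Rational(-10047725325, 70516), Mul(Rational(20298435, 35258), Pow(2, Rational(1, 2)))) (S = Mul(Add(Mul(Pow(2, Rational(1, 2)), Pow(4, Rational(1, 2))), -495), Add(288, Add(Mul(140, Pow(-289, -1)), Mul(83, Pow(244, -1))))) = Mul(Add(Mul(Pow(2, Rational(1, 2)), 2), -495), Add(288, Add(Mul(140, Rational(-1, 289)), Mul(83, Rational(1, 244))))) = Mul(Add(Mul(2, Pow(2, Rational(1, 2))), -495), Add(288, Add(Rational(-140, 289), Rational(83, 244)))) = Mul(Add(-495, Mul(2, Pow(2, Rational(1, 2)))), Add(288, Rational(-10173, 70516))) = Mul(Add(-495, Mul(2, Pow(2, Rational(1, 2)))), Rational(20298435, 70516)) = Add(Rational(-10047725325, 70516), Mul(Rational(20298435, 35258), Pow(2, Rational(1, 2)))) ≈ -1.4167e+5)
Add(-557, Mul(S, O)) = Add(-557, Mul(Add(Rational(-10047725325, 70516), Mul(Rational(20298435, 35258), Pow(2, Rational(1, 2)))), -320)) = Add(-557, Add(Rational(803818026000, 17629), Mul(Rational(-3247749600, 17629), Pow(2, Rational(1, 2))))) = Add(Rational(803808206647, 17629), Mul(Rational(-3247749600, 17629), Pow(2, Rational(1, 2))))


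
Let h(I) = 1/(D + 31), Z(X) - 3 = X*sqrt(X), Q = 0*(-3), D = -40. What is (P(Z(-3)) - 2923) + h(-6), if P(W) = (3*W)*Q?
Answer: -26308/9 ≈ -2923.1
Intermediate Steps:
Q = 0
Z(X) = 3 + X**(3/2) (Z(X) = 3 + X*sqrt(X) = 3 + X**(3/2))
P(W) = 0 (P(W) = (3*W)*0 = 0)
h(I) = -1/9 (h(I) = 1/(-40 + 31) = 1/(-9) = -1/9)
(P(Z(-3)) - 2923) + h(-6) = (0 - 2923) - 1/9 = -2923 - 1/9 = -26308/9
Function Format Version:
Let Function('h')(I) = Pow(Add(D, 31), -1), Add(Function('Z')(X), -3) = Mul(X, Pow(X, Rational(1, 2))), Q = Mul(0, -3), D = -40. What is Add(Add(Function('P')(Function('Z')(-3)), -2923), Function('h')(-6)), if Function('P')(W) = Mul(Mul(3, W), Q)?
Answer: Rational(-26308, 9) ≈ -2923.1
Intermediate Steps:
Q = 0
Function('Z')(X) = Add(3, Pow(X, Rational(3, 2))) (Function('Z')(X) = Add(3, Mul(X, Pow(X, Rational(1, 2)))) = Add(3, Pow(X, Rational(3, 2))))
Function('P')(W) = 0 (Function('P')(W) = Mul(Mul(3, W), 0) = 0)
Function('h')(I) = Rational(-1, 9) (Function('h')(I) = Pow(Add(-40, 31), -1) = Pow(-9, -1) = Rational(-1, 9))
Add(Add(Function('P')(Function('Z')(-3)), -2923), Function('h')(-6)) = Add(Add(0, -2923), Rational(-1, 9)) = Add(-2923, Rational(-1, 9)) = Rational(-26308, 9)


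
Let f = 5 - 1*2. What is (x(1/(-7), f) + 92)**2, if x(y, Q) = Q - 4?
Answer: 8281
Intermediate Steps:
f = 3 (f = 5 - 2 = 3)
x(y, Q) = -4 + Q
(x(1/(-7), f) + 92)**2 = ((-4 + 3) + 92)**2 = (-1 + 92)**2 = 91**2 = 8281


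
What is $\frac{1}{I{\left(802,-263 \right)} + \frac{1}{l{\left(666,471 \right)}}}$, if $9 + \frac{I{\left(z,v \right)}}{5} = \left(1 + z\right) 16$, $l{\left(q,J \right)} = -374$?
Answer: $\frac{374}{24008929} \approx 1.5578 \cdot 10^{-5}$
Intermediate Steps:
$I{\left(z,v \right)} = 35 + 80 z$ ($I{\left(z,v \right)} = -45 + 5 \left(1 + z\right) 16 = -45 + 5 \left(16 + 16 z\right) = -45 + \left(80 + 80 z\right) = 35 + 80 z$)
$\frac{1}{I{\left(802,-263 \right)} + \frac{1}{l{\left(666,471 \right)}}} = \frac{1}{\left(35 + 80 \cdot 802\right) + \frac{1}{-374}} = \frac{1}{\left(35 + 64160\right) - \frac{1}{374}} = \frac{1}{64195 - \frac{1}{374}} = \frac{1}{\frac{24008929}{374}} = \frac{374}{24008929}$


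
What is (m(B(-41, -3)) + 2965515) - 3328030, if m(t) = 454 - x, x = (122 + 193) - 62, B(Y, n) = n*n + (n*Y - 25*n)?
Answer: -362314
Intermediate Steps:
B(Y, n) = n**2 - 25*n + Y*n (B(Y, n) = n**2 + (Y*n - 25*n) = n**2 + (-25*n + Y*n) = n**2 - 25*n + Y*n)
x = 253 (x = 315 - 62 = 253)
m(t) = 201 (m(t) = 454 - 1*253 = 454 - 253 = 201)
(m(B(-41, -3)) + 2965515) - 3328030 = (201 + 2965515) - 3328030 = 2965716 - 3328030 = -362314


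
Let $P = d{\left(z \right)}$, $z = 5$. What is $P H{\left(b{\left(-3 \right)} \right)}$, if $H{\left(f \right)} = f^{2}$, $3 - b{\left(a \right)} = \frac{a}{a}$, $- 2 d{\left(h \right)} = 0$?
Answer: $0$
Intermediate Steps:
$d{\left(h \right)} = 0$ ($d{\left(h \right)} = \left(- \frac{1}{2}\right) 0 = 0$)
$P = 0$
$b{\left(a \right)} = 2$ ($b{\left(a \right)} = 3 - \frac{a}{a} = 3 - 1 = 2$)
$P H{\left(b{\left(-3 \right)} \right)} = 0 \cdot 2^{2} = 0 \cdot 4 = 0$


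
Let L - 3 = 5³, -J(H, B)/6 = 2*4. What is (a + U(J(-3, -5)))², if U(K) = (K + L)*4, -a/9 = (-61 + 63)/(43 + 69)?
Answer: 320803921/3136 ≈ 1.0230e+5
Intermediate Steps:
J(H, B) = -48 (J(H, B) = -12*4 = -6*8 = -48)
L = 128 (L = 3 + 5³ = 3 + 125 = 128)
a = -9/56 (a = -9*(-61 + 63)/(43 + 69) = -18/112 = -9*1/56 = -9/56 ≈ -0.16071)
U(K) = 512 + 4*K (U(K) = (K + 128)*4 = (128 + K)*4 = 512 + 4*K)
(a + U(J(-3, -5)))² = (-9/56 + (512 + 4*(-48)))² = (-9/56 + (512 - 192))² = (-9/56 + 320)² = (17911/56)² = 320803921/3136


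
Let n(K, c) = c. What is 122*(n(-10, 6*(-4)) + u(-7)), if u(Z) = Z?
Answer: -3782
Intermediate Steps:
122*(n(-10, 6*(-4)) + u(-7)) = 122*(6*(-4) - 7) = 122*(-24 - 7) = 122*(-31) = -3782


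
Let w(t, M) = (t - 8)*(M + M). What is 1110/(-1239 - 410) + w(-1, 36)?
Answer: -1069662/1649 ≈ -648.67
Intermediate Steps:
w(t, M) = 2*M*(-8 + t) (w(t, M) = (-8 + t)*(2*M) = 2*M*(-8 + t))
1110/(-1239 - 410) + w(-1, 36) = 1110/(-1239 - 410) + 2*36*(-8 - 1) = 1110/(-1649) + 2*36*(-9) = 1110*(-1/1649) - 648 = -1110/1649 - 648 = -1069662/1649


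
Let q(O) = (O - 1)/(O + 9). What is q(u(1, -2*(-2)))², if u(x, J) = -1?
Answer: 1/16 ≈ 0.062500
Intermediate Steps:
q(O) = (-1 + O)/(9 + O)
q(u(1, -2*(-2)))² = ((-1 - 1)/(9 - 1))² = (-2/8)² = ((⅛)*(-2))² = (-¼)² = 1/16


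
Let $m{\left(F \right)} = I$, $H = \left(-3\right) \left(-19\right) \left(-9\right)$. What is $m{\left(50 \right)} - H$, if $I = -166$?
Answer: $347$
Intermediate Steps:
$H = -513$ ($H = 57 \left(-9\right) = -513$)
$m{\left(F \right)} = -166$
$m{\left(50 \right)} - H = -166 - -513 = -166 + 513 = 347$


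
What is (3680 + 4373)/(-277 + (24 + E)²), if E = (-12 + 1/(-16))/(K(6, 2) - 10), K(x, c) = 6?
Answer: 32985088/1854849 ≈ 17.783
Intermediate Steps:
E = 193/64 (E = (-12 + 1/(-16))/(6 - 10) = (-12 - 1/16)/(-4) = -193/16*(-¼) = 193/64 ≈ 3.0156)
(3680 + 4373)/(-277 + (24 + E)²) = (3680 + 4373)/(-277 + (24 + 193/64)²) = 8053/(-277 + (1729/64)²) = 8053/(-277 + 2989441/4096) = 8053/(1854849/4096) = 8053*(4096/1854849) = 32985088/1854849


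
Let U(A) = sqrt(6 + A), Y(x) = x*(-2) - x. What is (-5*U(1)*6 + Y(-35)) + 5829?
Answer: 5934 - 30*sqrt(7) ≈ 5854.6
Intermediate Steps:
Y(x) = -3*x (Y(x) = -2*x - x = -3*x)
(-5*U(1)*6 + Y(-35)) + 5829 = (-5*sqrt(6 + 1)*6 - 3*(-35)) + 5829 = (-5*sqrt(7)*6 + 105) + 5829 = (-30*sqrt(7) + 105) + 5829 = (105 - 30*sqrt(7)) + 5829 = 5934 - 30*sqrt(7)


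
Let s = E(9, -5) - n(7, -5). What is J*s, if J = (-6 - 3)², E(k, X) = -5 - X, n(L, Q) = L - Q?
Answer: -972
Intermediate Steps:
J = 81 (J = (-9)² = 81)
s = -12 (s = (-5 - 1*(-5)) - (7 - 1*(-5)) = (-5 + 5) - (7 + 5) = 0 - 1*12 = 0 - 12 = -12)
J*s = 81*(-12) = -972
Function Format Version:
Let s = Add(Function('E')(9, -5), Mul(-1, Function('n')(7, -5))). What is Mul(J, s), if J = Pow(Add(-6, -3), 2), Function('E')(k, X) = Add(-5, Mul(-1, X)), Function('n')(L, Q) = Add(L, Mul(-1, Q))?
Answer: -972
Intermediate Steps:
J = 81 (J = Pow(-9, 2) = 81)
s = -12 (s = Add(Add(-5, Mul(-1, -5)), Mul(-1, Add(7, Mul(-1, -5)))) = Add(Add(-5, 5), Mul(-1, Add(7, 5))) = Add(0, Mul(-1, 12)) = Add(0, -12) = -12)
Mul(J, s) = Mul(81, -12) = -972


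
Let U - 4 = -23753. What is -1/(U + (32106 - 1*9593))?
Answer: 1/1236 ≈ 0.00080906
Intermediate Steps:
U = -23749 (U = 4 - 23753 = -23749)
-1/(U + (32106 - 1*9593)) = -1/(-23749 + (32106 - 1*9593)) = -1/(-23749 + (32106 - 9593)) = -1/(-23749 + 22513) = -1/(-1236) = -1*(-1/1236) = 1/1236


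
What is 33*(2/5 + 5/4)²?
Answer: 35937/400 ≈ 89.843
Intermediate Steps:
33*(2/5 + 5/4)² = 33*(2*(⅕) + 5*(¼))² = 33*(⅖ + 5/4)² = 33*(33/20)² = 33*(1089/400) = 35937/400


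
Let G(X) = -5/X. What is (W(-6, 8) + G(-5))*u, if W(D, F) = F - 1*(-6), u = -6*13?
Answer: -1170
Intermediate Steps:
u = -78
W(D, F) = 6 + F (W(D, F) = F + 6 = 6 + F)
(W(-6, 8) + G(-5))*u = ((6 + 8) - 5/(-5))*(-78) = (14 - 5*(-⅕))*(-78) = (14 + 1)*(-78) = 15*(-78) = -1170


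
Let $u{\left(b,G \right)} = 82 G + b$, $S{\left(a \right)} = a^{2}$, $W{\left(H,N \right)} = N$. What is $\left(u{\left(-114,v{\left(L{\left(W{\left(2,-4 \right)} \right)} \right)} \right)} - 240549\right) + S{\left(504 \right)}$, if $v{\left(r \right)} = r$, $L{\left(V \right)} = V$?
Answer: $13025$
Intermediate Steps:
$u{\left(b,G \right)} = b + 82 G$
$\left(u{\left(-114,v{\left(L{\left(W{\left(2,-4 \right)} \right)} \right)} \right)} - 240549\right) + S{\left(504 \right)} = \left(\left(-114 + 82 \left(-4\right)\right) - 240549\right) + 504^{2} = \left(\left(-114 - 328\right) - 240549\right) + 254016 = \left(-442 - 240549\right) + 254016 = -240991 + 254016 = 13025$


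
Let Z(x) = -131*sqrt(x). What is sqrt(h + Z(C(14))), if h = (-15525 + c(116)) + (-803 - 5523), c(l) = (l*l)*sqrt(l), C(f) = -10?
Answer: sqrt(-21851 + 26912*sqrt(29) - 131*I*sqrt(10)) ≈ 350.82 - 0.5904*I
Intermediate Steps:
c(l) = l**(5/2) (c(l) = l**2*sqrt(l) = l**(5/2))
h = -21851 + 26912*sqrt(29) (h = (-15525 + 116**(5/2)) + (-803 - 5523) = (-15525 + 26912*sqrt(29)) - 6326 = -21851 + 26912*sqrt(29) ≈ 1.2307e+5)
sqrt(h + Z(C(14))) = sqrt((-21851 + 26912*sqrt(29)) - 131*I*sqrt(10)) = sqrt(-21851 + 26912*sqrt(29) - 131*I*sqrt(10))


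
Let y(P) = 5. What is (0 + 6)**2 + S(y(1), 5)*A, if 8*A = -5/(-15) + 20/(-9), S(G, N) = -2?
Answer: 1313/36 ≈ 36.472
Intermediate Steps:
A = -17/72 (A = (-5/(-15) + 20/(-9))/8 = (-5*(-1/15) + 20*(-1/9))/8 = (1/3 - 20/9)/8 = (1/8)*(-17/9) = -17/72 ≈ -0.23611)
(0 + 6)**2 + S(y(1), 5)*A = (0 + 6)**2 - 2*(-17/72) = 6**2 + 17/36 = 36 + 17/36 = 1313/36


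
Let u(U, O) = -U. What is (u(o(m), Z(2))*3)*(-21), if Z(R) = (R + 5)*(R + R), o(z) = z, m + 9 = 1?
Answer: -504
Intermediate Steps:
m = -8 (m = -9 + 1 = -8)
Z(R) = 2*R*(5 + R) (Z(R) = (5 + R)*(2*R) = 2*R*(5 + R))
(u(o(m), Z(2))*3)*(-21) = (-1*(-8)*3)*(-21) = (8*3)*(-21) = 24*(-21) = -504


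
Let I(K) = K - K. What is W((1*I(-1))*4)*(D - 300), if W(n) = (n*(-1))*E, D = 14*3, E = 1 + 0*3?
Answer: 0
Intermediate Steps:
E = 1 (E = 1 + 0 = 1)
D = 42
I(K) = 0
W(n) = -n (W(n) = (n*(-1))*1 = -n*1 = -n)
W((1*I(-1))*4)*(D - 300) = (-1*0*4)*(42 - 300) = -0*4*(-258) = -1*0*(-258) = 0*(-258) = 0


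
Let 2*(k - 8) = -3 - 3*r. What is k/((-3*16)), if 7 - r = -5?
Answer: 23/96 ≈ 0.23958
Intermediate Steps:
r = 12 (r = 7 - 1*(-5) = 7 + 5 = 12)
k = -23/2 (k = 8 + (-3 - 3*12)/2 = 8 + (-3 - 36)/2 = 8 + (1/2)*(-39) = 8 - 39/2 = -23/2 ≈ -11.500)
k/((-3*16)) = -23/2/(-3*16) = -23/2/(-48) = -1/48*(-23/2) = 23/96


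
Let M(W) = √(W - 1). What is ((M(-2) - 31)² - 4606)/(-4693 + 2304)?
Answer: 3648/2389 + 62*I*√3/2389 ≈ 1.527 + 0.044951*I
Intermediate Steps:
M(W) = √(-1 + W)
((M(-2) - 31)² - 4606)/(-4693 + 2304) = ((√(-1 - 2) - 31)² - 4606)/(-4693 + 2304) = ((√(-3) - 31)² - 4606)/(-2389) = ((I*√3 - 31)² - 4606)*(-1/2389) = ((-31 + I*√3)² - 4606)*(-1/2389) = (-4606 + (-31 + I*√3)²)*(-1/2389) = 4606/2389 - (-31 + I*√3)²/2389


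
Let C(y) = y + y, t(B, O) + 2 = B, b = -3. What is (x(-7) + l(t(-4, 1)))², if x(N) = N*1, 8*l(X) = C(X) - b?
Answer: 4225/64 ≈ 66.016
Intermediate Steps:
t(B, O) = -2 + B
C(y) = 2*y
l(X) = 3/8 + X/4 (l(X) = (2*X - 1*(-3))/8 = (2*X + 3)/8 = (3 + 2*X)/8 = 3/8 + X/4)
x(N) = N
(x(-7) + l(t(-4, 1)))² = (-7 + (3/8 + (-2 - 4)/4))² = (-7 + (3/8 + (¼)*(-6)))² = (-7 + (3/8 - 3/2))² = (-7 - 9/8)² = (-65/8)² = 4225/64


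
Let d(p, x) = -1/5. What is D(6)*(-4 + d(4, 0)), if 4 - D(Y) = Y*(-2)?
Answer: -336/5 ≈ -67.200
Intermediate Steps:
D(Y) = 4 + 2*Y (D(Y) = 4 - Y*(-2) = 4 - (-2)*Y = 4 + 2*Y)
d(p, x) = -⅕ (d(p, x) = -1*⅕ = -⅕)
D(6)*(-4 + d(4, 0)) = (4 + 2*6)*(-4 - ⅕) = (4 + 12)*(-21/5) = 16*(-21/5) = -336/5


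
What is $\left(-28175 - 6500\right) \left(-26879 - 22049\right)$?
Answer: $1696578400$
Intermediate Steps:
$\left(-28175 - 6500\right) \left(-26879 - 22049\right) = \left(-28175 - 6500\right) \left(-48928\right) = \left(-34675\right) \left(-48928\right) = 1696578400$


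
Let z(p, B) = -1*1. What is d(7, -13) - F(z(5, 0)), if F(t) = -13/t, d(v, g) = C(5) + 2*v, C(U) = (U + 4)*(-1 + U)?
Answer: 37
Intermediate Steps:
C(U) = (-1 + U)*(4 + U) (C(U) = (4 + U)*(-1 + U) = (-1 + U)*(4 + U))
d(v, g) = 36 + 2*v (d(v, g) = (-4 + 5² + 3*5) + 2*v = (-4 + 25 + 15) + 2*v = 36 + 2*v)
z(p, B) = -1
d(7, -13) - F(z(5, 0)) = (36 + 2*7) - (-13)/(-1) = (36 + 14) - (-13)*(-1) = 50 - 1*13 = 50 - 13 = 37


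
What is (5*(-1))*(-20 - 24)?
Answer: 220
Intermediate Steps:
(5*(-1))*(-20 - 24) = -5*(-44) = 220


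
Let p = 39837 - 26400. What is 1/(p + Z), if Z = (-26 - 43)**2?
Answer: 1/18198 ≈ 5.4951e-5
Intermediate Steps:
Z = 4761 (Z = (-69)**2 = 4761)
p = 13437
1/(p + Z) = 1/(13437 + 4761) = 1/18198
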